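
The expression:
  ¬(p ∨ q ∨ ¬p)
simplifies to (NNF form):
False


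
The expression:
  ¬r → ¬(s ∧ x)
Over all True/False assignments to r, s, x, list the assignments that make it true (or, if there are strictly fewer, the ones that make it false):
is false only for:
  r=False, s=True, x=True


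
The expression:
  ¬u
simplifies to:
¬u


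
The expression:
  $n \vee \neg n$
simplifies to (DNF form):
$\text{True}$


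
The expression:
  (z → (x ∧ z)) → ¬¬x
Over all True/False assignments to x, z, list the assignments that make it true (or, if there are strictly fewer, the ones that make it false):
is false only for:
  x=False, z=False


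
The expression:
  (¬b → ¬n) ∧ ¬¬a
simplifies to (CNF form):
a ∧ (b ∨ ¬n)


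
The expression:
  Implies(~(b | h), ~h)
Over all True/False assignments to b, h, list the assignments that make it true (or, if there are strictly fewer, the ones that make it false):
is always true.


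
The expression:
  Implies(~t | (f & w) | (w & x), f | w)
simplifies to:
f | t | w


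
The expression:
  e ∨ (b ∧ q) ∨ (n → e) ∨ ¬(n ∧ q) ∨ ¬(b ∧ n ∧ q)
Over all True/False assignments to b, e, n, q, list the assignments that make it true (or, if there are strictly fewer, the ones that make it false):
is always true.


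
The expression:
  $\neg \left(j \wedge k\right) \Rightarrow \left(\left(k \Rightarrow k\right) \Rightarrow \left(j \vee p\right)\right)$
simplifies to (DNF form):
$j \vee p$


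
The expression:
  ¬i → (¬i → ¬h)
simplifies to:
i ∨ ¬h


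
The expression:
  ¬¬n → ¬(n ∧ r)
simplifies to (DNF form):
¬n ∨ ¬r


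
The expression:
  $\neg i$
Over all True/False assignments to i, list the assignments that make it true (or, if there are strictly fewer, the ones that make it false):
is true only for:
  i=False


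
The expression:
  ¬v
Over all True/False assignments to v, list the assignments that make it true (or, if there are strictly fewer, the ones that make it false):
is true only for:
  v=False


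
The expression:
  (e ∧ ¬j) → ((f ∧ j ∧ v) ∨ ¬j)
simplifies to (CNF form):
True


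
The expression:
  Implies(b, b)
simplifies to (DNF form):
True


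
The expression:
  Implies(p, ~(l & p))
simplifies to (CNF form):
~l | ~p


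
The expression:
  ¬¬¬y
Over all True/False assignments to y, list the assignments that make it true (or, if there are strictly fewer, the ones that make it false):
is true only for:
  y=False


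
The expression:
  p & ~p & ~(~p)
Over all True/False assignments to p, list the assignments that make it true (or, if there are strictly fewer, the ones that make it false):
is never true.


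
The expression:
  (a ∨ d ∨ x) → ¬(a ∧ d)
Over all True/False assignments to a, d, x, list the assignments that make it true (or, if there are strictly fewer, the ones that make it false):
is false only for:
  a=True, d=True, x=False;
  a=True, d=True, x=True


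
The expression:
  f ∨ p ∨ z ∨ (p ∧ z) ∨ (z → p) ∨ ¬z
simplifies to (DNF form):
True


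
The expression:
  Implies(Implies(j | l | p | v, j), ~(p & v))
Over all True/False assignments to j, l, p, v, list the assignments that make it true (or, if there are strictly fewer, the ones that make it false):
is false only for:
  j=True, l=False, p=True, v=True;
  j=True, l=True, p=True, v=True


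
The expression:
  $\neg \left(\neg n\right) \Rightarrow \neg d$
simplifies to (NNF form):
$\neg d \vee \neg n$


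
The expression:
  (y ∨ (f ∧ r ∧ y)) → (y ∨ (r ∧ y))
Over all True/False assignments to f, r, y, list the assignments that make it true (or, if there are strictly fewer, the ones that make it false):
is always true.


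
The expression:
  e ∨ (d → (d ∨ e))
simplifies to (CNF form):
True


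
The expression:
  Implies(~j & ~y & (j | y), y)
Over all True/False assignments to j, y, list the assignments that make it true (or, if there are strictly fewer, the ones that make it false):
is always true.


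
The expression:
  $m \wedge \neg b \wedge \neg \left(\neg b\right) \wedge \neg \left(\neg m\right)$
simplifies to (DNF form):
$\text{False}$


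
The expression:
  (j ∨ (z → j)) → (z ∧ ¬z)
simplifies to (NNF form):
z ∧ ¬j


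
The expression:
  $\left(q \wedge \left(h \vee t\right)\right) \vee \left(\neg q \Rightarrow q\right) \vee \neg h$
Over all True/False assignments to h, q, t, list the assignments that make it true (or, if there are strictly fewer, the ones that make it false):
is false only for:
  h=True, q=False, t=False;
  h=True, q=False, t=True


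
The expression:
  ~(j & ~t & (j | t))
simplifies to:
t | ~j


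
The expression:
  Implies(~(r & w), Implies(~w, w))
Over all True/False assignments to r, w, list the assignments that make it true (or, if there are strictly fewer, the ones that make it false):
is true only for:
  r=False, w=True;
  r=True, w=True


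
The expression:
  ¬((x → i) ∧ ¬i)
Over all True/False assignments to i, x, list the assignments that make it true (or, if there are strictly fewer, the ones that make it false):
is false only for:
  i=False, x=False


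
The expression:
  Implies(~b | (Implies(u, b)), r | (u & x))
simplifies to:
r | (u & x)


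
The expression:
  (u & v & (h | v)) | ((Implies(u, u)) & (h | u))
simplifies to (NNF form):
h | u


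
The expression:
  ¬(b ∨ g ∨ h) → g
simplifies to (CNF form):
b ∨ g ∨ h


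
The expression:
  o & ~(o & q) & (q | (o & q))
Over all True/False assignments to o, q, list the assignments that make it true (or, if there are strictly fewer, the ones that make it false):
is never true.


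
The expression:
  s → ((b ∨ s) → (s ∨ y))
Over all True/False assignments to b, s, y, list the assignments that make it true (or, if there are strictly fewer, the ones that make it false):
is always true.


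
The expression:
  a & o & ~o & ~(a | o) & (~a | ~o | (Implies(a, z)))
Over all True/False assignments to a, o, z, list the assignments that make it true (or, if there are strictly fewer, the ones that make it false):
is never true.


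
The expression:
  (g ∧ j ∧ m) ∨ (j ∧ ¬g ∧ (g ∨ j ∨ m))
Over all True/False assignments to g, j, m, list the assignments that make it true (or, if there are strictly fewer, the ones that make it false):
is true only for:
  g=False, j=True, m=False;
  g=False, j=True, m=True;
  g=True, j=True, m=True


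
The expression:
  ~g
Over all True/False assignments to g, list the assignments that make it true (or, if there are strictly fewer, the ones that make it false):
is true only for:
  g=False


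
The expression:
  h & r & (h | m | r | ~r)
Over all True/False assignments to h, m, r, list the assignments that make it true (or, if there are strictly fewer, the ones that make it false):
is true only for:
  h=True, m=False, r=True;
  h=True, m=True, r=True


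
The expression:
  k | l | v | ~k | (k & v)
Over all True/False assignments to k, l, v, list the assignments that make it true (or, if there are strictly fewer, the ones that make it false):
is always true.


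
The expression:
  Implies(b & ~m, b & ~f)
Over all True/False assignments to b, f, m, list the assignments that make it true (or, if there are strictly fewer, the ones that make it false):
is false only for:
  b=True, f=True, m=False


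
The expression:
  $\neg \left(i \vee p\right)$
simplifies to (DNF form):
$\neg i \wedge \neg p$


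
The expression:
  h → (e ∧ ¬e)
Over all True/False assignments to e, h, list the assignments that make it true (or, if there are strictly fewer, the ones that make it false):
is true only for:
  e=False, h=False;
  e=True, h=False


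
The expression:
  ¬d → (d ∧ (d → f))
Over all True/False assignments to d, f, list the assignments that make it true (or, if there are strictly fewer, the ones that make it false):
is true only for:
  d=True, f=False;
  d=True, f=True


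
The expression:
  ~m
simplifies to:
~m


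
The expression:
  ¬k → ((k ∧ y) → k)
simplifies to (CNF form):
True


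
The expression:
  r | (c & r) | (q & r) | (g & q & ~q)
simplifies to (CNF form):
r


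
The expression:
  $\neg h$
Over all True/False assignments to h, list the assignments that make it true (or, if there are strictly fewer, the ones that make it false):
is true only for:
  h=False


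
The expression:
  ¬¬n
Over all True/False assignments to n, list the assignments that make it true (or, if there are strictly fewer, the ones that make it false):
is true only for:
  n=True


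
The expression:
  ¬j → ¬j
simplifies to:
True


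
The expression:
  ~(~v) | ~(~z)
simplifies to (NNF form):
v | z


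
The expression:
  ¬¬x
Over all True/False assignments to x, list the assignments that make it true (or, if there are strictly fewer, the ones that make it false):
is true only for:
  x=True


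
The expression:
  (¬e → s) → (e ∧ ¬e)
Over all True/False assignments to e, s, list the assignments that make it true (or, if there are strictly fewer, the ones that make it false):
is true only for:
  e=False, s=False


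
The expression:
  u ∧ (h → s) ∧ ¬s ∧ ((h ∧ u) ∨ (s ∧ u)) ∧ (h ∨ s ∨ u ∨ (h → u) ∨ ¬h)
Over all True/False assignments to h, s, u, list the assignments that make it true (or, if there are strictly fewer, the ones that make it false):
is never true.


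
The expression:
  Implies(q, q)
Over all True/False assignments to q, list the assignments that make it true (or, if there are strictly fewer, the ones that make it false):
is always true.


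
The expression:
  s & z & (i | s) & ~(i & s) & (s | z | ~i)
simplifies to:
s & z & ~i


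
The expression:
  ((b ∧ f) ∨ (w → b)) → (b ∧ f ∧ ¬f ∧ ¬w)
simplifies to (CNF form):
w ∧ ¬b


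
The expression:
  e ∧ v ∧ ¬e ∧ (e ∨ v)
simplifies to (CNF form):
False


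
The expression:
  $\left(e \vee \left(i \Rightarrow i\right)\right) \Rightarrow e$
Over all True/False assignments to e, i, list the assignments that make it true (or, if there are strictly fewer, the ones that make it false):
is true only for:
  e=True, i=False;
  e=True, i=True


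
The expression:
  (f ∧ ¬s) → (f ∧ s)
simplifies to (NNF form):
s ∨ ¬f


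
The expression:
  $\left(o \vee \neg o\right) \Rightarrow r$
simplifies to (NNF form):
$r$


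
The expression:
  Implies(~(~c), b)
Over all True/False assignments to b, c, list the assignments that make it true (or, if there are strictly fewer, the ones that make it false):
is false only for:
  b=False, c=True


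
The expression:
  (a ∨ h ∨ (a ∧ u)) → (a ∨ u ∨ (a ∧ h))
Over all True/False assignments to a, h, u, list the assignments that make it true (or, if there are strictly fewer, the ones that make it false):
is false only for:
  a=False, h=True, u=False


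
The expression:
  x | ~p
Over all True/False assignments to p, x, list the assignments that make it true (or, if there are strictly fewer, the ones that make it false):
is false only for:
  p=True, x=False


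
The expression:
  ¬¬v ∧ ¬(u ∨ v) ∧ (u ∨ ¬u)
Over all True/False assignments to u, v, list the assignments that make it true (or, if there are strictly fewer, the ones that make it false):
is never true.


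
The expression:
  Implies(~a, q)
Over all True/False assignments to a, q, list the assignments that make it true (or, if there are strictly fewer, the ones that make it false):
is false only for:
  a=False, q=False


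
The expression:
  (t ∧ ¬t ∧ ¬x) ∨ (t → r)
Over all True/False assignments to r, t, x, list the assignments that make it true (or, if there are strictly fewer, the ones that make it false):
is false only for:
  r=False, t=True, x=False;
  r=False, t=True, x=True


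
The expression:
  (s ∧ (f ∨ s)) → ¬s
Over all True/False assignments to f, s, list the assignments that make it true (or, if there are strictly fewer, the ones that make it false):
is true only for:
  f=False, s=False;
  f=True, s=False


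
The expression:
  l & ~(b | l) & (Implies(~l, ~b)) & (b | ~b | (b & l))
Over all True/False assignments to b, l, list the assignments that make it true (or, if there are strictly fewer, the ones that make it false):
is never true.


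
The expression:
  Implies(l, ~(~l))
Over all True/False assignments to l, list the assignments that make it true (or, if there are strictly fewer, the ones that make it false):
is always true.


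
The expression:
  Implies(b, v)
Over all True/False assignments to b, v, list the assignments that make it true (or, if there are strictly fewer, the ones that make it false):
is false only for:
  b=True, v=False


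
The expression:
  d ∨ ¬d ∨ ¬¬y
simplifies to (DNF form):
True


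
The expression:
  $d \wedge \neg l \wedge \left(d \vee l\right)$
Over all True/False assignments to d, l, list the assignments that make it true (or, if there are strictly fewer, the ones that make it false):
is true only for:
  d=True, l=False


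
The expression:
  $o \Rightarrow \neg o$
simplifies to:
$\neg o$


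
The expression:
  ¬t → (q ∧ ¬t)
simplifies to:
q ∨ t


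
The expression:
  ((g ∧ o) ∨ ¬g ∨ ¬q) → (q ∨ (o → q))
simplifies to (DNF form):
q ∨ ¬o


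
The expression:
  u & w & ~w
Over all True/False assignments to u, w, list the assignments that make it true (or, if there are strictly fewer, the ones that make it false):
is never true.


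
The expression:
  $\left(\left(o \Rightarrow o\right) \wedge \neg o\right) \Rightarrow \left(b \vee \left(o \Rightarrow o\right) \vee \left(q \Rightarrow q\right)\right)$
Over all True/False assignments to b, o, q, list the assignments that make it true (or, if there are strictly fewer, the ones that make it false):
is always true.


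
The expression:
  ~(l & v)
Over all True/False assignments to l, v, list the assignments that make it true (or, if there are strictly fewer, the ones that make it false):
is false only for:
  l=True, v=True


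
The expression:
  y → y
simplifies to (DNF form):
True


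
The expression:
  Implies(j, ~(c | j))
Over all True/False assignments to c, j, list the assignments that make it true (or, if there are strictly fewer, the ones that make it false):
is true only for:
  c=False, j=False;
  c=True, j=False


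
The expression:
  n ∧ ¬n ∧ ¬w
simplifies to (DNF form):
False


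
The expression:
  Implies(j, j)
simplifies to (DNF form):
True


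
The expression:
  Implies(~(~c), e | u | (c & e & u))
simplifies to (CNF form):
e | u | ~c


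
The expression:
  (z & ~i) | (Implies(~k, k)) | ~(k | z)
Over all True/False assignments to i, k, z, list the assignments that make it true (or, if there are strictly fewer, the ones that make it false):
is false only for:
  i=True, k=False, z=True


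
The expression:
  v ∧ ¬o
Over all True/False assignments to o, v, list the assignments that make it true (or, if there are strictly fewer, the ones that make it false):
is true only for:
  o=False, v=True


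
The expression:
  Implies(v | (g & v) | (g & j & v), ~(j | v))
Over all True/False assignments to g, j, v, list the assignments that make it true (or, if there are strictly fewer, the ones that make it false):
is true only for:
  g=False, j=False, v=False;
  g=False, j=True, v=False;
  g=True, j=False, v=False;
  g=True, j=True, v=False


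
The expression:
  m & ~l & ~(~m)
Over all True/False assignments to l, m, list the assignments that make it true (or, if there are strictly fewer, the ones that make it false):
is true only for:
  l=False, m=True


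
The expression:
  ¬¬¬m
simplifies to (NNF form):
¬m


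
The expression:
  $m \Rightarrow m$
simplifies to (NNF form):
$\text{True}$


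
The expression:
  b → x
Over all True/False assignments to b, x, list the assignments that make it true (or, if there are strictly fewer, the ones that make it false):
is false only for:
  b=True, x=False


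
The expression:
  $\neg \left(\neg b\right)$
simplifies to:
$b$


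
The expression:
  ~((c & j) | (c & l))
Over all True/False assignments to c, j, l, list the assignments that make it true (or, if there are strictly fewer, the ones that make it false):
is false only for:
  c=True, j=False, l=True;
  c=True, j=True, l=False;
  c=True, j=True, l=True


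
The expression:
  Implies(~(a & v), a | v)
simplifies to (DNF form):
a | v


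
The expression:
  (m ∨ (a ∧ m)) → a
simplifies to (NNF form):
a ∨ ¬m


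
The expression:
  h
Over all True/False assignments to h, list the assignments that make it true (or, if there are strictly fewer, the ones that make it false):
is true only for:
  h=True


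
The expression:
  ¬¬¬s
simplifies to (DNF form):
¬s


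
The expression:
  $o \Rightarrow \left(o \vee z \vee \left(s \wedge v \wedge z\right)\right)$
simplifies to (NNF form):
$\text{True}$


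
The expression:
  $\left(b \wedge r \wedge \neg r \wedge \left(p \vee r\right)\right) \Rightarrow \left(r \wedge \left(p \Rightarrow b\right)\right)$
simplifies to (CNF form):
$\text{True}$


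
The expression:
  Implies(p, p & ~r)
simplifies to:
~p | ~r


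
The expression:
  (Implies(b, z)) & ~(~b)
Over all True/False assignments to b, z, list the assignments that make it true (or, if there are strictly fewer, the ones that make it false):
is true only for:
  b=True, z=True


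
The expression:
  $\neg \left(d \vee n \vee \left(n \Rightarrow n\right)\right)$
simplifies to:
$\text{False}$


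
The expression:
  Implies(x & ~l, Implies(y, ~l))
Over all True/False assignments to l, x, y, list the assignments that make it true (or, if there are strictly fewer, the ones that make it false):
is always true.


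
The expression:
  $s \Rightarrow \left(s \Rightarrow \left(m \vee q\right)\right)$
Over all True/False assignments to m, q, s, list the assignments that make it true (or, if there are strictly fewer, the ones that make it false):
is false only for:
  m=False, q=False, s=True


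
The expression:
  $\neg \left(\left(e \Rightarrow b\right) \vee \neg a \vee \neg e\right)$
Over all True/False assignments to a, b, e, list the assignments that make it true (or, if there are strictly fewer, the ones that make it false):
is true only for:
  a=True, b=False, e=True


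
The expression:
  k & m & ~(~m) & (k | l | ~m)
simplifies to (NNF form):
k & m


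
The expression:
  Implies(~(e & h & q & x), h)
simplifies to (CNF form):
h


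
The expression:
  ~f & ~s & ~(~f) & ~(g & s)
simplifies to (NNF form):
False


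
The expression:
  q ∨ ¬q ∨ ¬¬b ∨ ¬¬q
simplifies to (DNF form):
True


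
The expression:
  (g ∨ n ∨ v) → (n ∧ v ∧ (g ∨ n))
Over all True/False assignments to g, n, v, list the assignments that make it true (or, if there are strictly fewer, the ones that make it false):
is true only for:
  g=False, n=False, v=False;
  g=False, n=True, v=True;
  g=True, n=True, v=True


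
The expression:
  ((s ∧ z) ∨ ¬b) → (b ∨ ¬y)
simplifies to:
b ∨ ¬y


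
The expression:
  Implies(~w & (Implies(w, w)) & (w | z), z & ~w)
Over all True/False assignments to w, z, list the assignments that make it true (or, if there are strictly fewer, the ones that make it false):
is always true.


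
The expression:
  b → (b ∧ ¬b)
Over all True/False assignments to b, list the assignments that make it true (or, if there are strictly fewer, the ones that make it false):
is true only for:
  b=False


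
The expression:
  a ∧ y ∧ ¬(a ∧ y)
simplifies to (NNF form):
False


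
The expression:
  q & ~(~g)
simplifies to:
g & q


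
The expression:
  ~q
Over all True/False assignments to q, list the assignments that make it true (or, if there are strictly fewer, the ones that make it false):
is true only for:
  q=False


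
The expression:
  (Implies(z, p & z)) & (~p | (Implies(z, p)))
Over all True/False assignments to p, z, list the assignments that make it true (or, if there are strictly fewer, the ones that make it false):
is false only for:
  p=False, z=True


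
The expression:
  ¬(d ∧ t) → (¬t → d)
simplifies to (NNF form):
d ∨ t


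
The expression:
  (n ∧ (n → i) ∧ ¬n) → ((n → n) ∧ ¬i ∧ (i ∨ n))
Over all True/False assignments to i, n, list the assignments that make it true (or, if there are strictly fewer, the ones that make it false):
is always true.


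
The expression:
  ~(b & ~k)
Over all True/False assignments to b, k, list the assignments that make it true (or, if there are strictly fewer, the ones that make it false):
is false only for:
  b=True, k=False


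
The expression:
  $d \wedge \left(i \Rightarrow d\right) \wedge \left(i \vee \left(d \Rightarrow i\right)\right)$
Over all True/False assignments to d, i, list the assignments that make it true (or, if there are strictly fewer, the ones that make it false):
is true only for:
  d=True, i=True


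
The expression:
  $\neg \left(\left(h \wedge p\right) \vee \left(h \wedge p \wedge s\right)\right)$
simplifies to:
$\neg h \vee \neg p$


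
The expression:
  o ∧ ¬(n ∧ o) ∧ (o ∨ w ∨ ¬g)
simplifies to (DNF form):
o ∧ ¬n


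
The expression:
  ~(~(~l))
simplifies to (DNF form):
~l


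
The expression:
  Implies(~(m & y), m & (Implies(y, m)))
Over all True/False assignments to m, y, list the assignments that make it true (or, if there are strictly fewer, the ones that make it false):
is true only for:
  m=True, y=False;
  m=True, y=True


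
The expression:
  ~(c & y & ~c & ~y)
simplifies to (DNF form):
True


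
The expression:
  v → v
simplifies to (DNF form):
True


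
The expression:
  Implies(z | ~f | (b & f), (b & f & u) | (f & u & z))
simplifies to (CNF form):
f & (u | ~b) & (u | ~z)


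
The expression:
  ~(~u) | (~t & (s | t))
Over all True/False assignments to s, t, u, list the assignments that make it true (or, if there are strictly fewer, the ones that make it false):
is false only for:
  s=False, t=False, u=False;
  s=False, t=True, u=False;
  s=True, t=True, u=False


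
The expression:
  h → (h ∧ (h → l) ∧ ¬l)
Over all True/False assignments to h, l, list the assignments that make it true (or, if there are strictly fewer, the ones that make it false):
is true only for:
  h=False, l=False;
  h=False, l=True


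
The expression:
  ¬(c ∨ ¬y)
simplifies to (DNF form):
y ∧ ¬c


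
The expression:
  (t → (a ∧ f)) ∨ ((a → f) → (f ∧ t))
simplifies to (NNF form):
a ∨ f ∨ ¬t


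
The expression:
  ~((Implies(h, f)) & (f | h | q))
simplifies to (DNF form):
(h & ~f) | (~f & ~q)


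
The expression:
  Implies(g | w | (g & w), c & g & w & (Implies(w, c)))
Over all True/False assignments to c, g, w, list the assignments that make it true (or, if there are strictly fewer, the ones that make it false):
is true only for:
  c=False, g=False, w=False;
  c=True, g=False, w=False;
  c=True, g=True, w=True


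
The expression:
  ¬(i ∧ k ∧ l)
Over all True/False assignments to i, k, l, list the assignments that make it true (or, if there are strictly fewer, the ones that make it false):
is false only for:
  i=True, k=True, l=True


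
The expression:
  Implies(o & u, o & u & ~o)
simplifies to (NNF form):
~o | ~u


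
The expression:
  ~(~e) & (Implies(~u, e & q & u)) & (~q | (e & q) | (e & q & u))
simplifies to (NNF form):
e & u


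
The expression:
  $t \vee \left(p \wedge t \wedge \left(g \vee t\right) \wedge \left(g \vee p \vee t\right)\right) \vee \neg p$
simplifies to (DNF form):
$t \vee \neg p$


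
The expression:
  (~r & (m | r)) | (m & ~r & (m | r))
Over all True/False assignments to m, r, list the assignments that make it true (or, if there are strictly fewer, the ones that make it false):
is true only for:
  m=True, r=False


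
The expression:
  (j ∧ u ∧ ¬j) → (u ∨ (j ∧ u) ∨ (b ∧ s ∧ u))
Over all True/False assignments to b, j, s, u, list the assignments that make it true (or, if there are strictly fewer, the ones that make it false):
is always true.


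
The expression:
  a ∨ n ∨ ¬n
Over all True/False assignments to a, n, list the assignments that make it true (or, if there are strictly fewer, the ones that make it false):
is always true.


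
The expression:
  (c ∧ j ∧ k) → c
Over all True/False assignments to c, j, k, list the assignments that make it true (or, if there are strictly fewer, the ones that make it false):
is always true.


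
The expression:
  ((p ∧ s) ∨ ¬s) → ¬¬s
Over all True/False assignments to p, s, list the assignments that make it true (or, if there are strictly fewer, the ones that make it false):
is true only for:
  p=False, s=True;
  p=True, s=True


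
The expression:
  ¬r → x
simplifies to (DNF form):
r ∨ x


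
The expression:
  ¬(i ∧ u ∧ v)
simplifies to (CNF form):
¬i ∨ ¬u ∨ ¬v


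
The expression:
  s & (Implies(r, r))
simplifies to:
s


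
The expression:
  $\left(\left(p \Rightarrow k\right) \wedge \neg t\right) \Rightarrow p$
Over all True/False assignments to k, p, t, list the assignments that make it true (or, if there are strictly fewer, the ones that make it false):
is false only for:
  k=False, p=False, t=False;
  k=True, p=False, t=False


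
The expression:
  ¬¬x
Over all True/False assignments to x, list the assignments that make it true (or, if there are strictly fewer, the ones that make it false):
is true only for:
  x=True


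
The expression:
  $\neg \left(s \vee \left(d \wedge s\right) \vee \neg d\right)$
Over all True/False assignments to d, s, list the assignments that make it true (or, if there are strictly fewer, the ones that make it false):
is true only for:
  d=True, s=False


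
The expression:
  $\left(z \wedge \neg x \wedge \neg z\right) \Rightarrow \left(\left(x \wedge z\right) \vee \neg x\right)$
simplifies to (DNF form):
$\text{True}$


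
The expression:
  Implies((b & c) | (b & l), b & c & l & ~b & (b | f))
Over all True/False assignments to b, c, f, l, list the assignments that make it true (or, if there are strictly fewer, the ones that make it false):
is false only for:
  b=True, c=False, f=False, l=True;
  b=True, c=False, f=True, l=True;
  b=True, c=True, f=False, l=False;
  b=True, c=True, f=False, l=True;
  b=True, c=True, f=True, l=False;
  b=True, c=True, f=True, l=True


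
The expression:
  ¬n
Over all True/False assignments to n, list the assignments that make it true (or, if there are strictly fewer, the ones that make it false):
is true only for:
  n=False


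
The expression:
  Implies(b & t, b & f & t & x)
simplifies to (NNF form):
~b | ~t | (f & x)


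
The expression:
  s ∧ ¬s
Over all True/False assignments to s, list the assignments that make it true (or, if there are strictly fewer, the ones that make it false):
is never true.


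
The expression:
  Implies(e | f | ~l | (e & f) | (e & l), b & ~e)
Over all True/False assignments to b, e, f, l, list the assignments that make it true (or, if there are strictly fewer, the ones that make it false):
is true only for:
  b=False, e=False, f=False, l=True;
  b=True, e=False, f=False, l=False;
  b=True, e=False, f=False, l=True;
  b=True, e=False, f=True, l=False;
  b=True, e=False, f=True, l=True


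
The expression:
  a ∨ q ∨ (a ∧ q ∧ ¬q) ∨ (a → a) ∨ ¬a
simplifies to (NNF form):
True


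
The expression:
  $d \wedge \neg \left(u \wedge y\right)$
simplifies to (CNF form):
$d \wedge \left(\neg u \vee \neg y\right)$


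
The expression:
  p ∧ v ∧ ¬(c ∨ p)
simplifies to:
False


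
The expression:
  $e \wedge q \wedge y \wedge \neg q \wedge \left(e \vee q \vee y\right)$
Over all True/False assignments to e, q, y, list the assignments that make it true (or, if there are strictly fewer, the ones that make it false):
is never true.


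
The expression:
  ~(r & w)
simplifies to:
~r | ~w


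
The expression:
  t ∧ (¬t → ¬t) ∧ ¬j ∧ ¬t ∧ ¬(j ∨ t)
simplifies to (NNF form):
False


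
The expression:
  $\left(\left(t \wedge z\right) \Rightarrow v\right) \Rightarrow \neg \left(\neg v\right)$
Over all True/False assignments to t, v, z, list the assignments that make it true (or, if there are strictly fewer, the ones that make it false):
is false only for:
  t=False, v=False, z=False;
  t=False, v=False, z=True;
  t=True, v=False, z=False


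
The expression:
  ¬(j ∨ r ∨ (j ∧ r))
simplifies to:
¬j ∧ ¬r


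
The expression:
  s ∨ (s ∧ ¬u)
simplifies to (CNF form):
s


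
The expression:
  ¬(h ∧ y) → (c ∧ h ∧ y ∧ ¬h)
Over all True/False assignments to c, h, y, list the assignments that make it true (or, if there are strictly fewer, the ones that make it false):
is true only for:
  c=False, h=True, y=True;
  c=True, h=True, y=True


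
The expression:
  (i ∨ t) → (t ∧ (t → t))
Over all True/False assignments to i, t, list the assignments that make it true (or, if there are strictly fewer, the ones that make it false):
is false only for:
  i=True, t=False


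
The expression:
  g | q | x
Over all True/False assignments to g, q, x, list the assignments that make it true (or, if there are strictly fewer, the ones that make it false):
is false only for:
  g=False, q=False, x=False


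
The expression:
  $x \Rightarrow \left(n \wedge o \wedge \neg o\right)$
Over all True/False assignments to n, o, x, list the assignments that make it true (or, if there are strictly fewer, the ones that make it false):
is true only for:
  n=False, o=False, x=False;
  n=False, o=True, x=False;
  n=True, o=False, x=False;
  n=True, o=True, x=False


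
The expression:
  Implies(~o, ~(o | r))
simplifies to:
o | ~r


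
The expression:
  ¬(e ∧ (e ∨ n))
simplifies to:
¬e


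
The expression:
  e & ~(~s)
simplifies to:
e & s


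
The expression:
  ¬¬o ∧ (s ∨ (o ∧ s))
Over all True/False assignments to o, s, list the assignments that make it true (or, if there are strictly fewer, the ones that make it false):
is true only for:
  o=True, s=True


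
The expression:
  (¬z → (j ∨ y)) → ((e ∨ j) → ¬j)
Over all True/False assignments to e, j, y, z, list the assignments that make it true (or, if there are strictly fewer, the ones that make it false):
is true only for:
  e=False, j=False, y=False, z=False;
  e=False, j=False, y=False, z=True;
  e=False, j=False, y=True, z=False;
  e=False, j=False, y=True, z=True;
  e=True, j=False, y=False, z=False;
  e=True, j=False, y=False, z=True;
  e=True, j=False, y=True, z=False;
  e=True, j=False, y=True, z=True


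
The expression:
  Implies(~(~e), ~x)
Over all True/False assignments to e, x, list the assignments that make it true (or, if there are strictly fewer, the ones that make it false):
is false only for:
  e=True, x=True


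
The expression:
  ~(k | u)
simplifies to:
~k & ~u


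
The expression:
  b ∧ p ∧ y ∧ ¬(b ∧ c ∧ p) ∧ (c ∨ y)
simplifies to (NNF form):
b ∧ p ∧ y ∧ ¬c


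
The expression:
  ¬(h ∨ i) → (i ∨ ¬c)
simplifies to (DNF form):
h ∨ i ∨ ¬c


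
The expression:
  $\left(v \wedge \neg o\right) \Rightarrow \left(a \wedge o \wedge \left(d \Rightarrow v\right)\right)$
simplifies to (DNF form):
$o \vee \neg v$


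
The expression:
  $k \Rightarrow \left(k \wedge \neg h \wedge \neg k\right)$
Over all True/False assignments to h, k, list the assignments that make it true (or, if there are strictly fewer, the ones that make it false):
is true only for:
  h=False, k=False;
  h=True, k=False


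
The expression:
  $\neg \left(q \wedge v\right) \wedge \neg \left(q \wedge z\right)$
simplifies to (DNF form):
$\left(\neg v \wedge \neg z\right) \vee \neg q$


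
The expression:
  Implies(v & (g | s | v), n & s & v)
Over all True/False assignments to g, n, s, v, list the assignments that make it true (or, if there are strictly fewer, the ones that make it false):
is false only for:
  g=False, n=False, s=False, v=True;
  g=False, n=False, s=True, v=True;
  g=False, n=True, s=False, v=True;
  g=True, n=False, s=False, v=True;
  g=True, n=False, s=True, v=True;
  g=True, n=True, s=False, v=True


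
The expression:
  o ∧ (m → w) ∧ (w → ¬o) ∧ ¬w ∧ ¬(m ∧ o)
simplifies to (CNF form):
o ∧ ¬m ∧ ¬w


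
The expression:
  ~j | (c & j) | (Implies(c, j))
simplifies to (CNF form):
True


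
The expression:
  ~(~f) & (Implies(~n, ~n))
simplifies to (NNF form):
f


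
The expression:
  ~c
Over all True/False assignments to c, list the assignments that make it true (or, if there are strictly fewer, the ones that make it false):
is true only for:
  c=False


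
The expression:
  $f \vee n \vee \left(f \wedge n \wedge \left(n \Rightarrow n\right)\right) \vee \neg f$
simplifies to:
$\text{True}$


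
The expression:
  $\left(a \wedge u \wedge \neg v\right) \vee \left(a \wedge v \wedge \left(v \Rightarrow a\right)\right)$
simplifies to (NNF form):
$a \wedge \left(u \vee v\right)$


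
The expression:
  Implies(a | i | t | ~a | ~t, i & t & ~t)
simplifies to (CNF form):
False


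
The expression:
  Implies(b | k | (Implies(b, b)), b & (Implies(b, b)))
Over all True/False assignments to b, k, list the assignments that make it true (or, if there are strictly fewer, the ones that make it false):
is true only for:
  b=True, k=False;
  b=True, k=True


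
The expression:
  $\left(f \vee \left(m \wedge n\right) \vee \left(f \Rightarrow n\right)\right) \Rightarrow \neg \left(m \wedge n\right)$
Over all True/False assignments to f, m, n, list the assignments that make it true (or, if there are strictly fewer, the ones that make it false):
is false only for:
  f=False, m=True, n=True;
  f=True, m=True, n=True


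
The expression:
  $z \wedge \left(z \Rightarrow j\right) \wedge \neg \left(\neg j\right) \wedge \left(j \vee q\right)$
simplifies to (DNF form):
$j \wedge z$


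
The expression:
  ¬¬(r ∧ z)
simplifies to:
r ∧ z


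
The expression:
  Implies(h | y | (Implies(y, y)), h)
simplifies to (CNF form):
h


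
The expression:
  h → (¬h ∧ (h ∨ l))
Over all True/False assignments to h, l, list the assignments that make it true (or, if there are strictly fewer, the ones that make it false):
is true only for:
  h=False, l=False;
  h=False, l=True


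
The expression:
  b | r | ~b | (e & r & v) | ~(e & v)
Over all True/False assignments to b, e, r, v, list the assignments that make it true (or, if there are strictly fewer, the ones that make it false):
is always true.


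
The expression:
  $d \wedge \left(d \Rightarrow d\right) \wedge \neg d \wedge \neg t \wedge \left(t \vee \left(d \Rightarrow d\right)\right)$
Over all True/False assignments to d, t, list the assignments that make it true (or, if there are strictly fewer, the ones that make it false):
is never true.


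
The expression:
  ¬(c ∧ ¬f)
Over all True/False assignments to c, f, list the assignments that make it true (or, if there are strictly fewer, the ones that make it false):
is false only for:
  c=True, f=False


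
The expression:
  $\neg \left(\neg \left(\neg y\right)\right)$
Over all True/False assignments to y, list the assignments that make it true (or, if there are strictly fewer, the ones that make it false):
is true only for:
  y=False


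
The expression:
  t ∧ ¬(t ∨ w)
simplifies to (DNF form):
False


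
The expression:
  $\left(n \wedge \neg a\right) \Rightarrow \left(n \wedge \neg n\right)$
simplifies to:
$a \vee \neg n$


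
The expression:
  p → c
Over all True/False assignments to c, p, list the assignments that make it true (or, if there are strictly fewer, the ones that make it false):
is false only for:
  c=False, p=True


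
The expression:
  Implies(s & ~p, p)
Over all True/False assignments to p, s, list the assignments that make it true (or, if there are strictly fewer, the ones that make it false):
is false only for:
  p=False, s=True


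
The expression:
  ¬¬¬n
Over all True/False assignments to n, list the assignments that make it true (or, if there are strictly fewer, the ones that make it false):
is true only for:
  n=False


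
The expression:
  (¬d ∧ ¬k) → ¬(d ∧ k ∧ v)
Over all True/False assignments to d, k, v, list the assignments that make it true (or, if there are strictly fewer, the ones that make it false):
is always true.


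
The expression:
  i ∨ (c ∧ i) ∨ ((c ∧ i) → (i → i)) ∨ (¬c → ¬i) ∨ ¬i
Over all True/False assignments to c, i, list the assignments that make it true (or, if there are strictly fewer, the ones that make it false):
is always true.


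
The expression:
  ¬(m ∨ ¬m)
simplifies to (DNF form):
False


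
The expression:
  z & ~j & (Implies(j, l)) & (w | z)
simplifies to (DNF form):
z & ~j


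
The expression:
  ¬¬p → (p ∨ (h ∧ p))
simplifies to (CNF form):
True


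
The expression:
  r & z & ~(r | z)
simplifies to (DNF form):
False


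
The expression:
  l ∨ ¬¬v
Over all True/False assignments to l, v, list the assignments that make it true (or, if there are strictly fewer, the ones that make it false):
is false only for:
  l=False, v=False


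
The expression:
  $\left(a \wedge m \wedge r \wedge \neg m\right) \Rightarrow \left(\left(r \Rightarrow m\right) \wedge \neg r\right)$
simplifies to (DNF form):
$\text{True}$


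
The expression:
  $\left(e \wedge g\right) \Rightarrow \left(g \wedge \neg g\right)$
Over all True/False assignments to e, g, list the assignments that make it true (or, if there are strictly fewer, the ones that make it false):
is false only for:
  e=True, g=True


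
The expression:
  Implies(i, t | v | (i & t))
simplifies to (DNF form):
t | v | ~i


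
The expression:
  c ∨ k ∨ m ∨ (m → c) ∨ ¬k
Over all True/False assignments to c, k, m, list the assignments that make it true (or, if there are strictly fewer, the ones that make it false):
is always true.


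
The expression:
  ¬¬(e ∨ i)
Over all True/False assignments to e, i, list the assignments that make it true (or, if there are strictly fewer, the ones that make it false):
is false only for:
  e=False, i=False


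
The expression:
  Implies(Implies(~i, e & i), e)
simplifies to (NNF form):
e | ~i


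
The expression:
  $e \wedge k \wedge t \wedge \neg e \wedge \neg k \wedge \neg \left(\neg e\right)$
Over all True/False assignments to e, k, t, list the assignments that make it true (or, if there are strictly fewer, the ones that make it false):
is never true.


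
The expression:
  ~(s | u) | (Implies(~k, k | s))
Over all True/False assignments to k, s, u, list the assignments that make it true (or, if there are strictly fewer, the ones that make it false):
is false only for:
  k=False, s=False, u=True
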